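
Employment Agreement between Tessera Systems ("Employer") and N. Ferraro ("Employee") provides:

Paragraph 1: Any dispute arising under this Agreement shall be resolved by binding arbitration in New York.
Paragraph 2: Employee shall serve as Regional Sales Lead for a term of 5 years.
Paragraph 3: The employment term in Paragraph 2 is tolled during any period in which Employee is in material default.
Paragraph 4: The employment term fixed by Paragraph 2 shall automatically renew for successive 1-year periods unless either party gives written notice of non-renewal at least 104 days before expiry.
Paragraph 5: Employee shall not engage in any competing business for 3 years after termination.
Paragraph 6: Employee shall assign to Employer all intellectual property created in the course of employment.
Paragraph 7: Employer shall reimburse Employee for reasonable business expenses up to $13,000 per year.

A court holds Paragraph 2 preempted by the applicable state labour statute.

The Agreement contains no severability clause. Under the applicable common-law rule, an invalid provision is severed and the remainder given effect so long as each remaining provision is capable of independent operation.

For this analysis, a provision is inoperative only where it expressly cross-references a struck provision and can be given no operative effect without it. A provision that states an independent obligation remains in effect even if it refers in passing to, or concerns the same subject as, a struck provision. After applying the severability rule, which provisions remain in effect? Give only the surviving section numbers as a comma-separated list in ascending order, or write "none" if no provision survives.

Paragraph 2 is struck. Paragraph 3 has no operative effect of its own apart from Paragraph 2 and is therefore inoperative. Paragraph 4 does nothing except set the renewal of the employment term by reference to Paragraph 2; with Paragraph 2 gone it has no independent effect and is inoperative. Under the stated default rule, only provisions that cannot operate independently fall away; the rest are enforced. The provisions still in force are Paragraph 1, Paragraph 5, Paragraph 6, and Paragraph 7.

1, 5, 6, 7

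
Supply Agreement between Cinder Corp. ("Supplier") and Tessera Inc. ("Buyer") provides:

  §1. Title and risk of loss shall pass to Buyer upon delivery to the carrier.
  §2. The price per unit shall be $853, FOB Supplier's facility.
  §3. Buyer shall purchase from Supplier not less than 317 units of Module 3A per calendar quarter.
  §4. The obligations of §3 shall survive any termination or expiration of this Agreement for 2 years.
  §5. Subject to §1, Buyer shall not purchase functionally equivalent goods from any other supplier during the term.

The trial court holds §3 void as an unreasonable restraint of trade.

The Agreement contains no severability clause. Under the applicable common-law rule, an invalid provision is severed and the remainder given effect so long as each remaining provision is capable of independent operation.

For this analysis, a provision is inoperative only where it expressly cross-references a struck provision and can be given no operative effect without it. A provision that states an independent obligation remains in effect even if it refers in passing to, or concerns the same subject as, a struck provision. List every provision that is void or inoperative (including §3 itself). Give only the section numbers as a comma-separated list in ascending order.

3, 4

§3 is struck. §4 merely fixes the survival period for §3; with §3 gone it has nothing to operate on and falls away. Under the stated default rule, only provisions that cannot operate independently fall away; the rest are enforced. §1, §2, and §5 remain in effect.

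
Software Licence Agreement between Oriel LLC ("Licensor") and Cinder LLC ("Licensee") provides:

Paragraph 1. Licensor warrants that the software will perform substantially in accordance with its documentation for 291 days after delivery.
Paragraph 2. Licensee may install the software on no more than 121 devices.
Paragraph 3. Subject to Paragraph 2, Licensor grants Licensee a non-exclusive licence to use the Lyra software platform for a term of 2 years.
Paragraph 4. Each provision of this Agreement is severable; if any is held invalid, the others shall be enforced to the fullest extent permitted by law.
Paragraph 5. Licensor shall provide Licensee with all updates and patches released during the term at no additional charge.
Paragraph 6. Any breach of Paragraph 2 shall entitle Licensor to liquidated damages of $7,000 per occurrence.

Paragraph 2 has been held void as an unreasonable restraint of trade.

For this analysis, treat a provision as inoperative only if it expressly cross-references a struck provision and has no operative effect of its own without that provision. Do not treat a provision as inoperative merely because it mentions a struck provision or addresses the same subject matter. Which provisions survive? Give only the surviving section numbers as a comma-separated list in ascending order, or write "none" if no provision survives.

Paragraph 2 is struck. The whole of Paragraph 6 is the liquidated-damages amount, defined by reference to Paragraph 2, so Paragraph 6 cannot stand once Paragraph 2 is removed. Paragraph 3 mentions Paragraph 2 but its own obligation stands independently of Paragraph 2, so Paragraph 3 is not affected. Paragraph 4 is a severability clause and preserves every provision that can still be given independent effect. Paragraph 1, Paragraph 3, Paragraph 4, and Paragraph 5 remain in effect.

1, 3, 4, 5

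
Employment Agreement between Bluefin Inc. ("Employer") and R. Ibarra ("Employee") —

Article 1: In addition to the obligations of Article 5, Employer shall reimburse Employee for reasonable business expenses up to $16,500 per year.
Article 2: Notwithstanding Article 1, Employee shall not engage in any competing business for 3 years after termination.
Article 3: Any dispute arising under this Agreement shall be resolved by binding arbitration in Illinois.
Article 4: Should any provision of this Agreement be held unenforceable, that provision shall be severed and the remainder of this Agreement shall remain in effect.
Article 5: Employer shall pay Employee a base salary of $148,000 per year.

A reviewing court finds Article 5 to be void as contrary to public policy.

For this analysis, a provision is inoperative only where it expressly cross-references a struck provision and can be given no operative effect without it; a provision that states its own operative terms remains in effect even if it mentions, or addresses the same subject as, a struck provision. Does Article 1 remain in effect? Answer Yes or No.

Article 5 is struck. Article 1 mentions Article 5 but its own obligation stands independently of Article 5, so Article 1 is not affected. No other provision's operative terms depend on Article 5. Article 4 is a severability clause and preserves every provision that can still be given independent effect. Article 1, Article 2, Article 3, and Article 4 remain in effect. Article 1 is among the surviving provisions, so the answer is yes.

Yes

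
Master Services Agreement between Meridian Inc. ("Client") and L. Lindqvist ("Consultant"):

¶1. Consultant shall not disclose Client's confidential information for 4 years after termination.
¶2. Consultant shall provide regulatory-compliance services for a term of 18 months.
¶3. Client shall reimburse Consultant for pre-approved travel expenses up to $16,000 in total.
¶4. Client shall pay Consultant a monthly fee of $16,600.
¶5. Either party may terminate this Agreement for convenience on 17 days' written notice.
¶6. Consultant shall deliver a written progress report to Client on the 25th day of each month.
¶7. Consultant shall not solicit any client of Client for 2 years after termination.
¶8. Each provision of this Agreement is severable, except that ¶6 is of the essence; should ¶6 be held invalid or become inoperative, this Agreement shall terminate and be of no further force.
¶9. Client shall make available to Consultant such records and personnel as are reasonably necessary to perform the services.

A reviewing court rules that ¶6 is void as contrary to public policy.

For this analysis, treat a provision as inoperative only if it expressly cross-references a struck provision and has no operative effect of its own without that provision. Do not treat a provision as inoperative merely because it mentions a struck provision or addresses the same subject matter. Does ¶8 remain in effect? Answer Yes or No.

¶6 is struck. Nothing else in the Agreement is defined by reference to ¶6. ¶8 makes ¶6 an essential term, and ¶6 is the provision held invalid; under ¶8, the entire Agreement is therefore void. No provision of the Agreement survives. ¶8 is among the inoperative provisions, so the answer is no.

No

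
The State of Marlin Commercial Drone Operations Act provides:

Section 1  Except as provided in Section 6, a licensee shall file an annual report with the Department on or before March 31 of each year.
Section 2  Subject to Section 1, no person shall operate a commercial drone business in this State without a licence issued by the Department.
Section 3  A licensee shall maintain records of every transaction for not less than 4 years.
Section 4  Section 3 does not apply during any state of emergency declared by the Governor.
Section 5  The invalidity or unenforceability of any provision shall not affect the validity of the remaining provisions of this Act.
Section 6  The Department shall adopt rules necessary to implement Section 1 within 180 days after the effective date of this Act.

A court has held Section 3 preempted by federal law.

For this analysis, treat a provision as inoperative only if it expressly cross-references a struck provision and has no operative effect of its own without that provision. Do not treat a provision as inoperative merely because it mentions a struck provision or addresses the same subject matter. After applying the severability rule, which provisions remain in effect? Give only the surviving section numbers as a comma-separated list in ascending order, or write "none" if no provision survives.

Section 3 is struck. Section 4 merely fixes the emergency suspension of Section 3; with Section 3 gone it has nothing to operate on and falls away. Section 5 is a severability clause and preserves every provision that can still be given independent effect. Section 1, Section 2, Section 5, and Section 6 remain in effect.

1, 2, 5, 6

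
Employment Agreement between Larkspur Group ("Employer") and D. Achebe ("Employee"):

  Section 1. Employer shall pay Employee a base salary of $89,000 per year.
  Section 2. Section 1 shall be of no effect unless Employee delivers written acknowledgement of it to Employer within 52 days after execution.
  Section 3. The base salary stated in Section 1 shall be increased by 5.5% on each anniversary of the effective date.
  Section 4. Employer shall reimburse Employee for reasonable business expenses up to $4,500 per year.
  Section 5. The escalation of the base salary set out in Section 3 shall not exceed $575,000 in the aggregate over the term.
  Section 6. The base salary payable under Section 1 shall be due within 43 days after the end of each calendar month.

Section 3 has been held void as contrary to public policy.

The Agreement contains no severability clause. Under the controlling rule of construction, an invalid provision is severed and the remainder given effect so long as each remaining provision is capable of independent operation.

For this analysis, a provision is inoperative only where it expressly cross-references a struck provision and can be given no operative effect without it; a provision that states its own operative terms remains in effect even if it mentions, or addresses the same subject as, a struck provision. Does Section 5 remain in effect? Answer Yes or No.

Section 3 is struck. Section 5 has no operative effect of its own apart from Section 3 and is therefore inoperative. With no severability clause, the stated default rule severs what cannot stand and enforces each remaining provision that can operate on its own. The provisions still in force are Section 1, Section 2, Section 4, and Section 6. Section 5 is among the inoperative provisions, so the answer is no.

No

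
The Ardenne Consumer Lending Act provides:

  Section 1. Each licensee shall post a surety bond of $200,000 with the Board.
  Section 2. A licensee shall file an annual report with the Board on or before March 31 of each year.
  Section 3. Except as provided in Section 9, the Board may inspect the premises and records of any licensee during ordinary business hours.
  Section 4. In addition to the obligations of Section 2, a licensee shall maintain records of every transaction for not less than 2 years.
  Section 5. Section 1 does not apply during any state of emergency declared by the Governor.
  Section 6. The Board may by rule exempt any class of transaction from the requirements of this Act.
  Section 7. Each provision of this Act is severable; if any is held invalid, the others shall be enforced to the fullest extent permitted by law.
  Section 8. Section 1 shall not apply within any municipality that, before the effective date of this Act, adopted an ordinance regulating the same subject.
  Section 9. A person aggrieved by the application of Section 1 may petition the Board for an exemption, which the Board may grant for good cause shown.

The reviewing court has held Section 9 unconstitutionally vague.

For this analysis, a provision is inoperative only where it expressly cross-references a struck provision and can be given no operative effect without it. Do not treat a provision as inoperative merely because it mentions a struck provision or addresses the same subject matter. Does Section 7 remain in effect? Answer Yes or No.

Section 9 is struck. Section 3 mentions Section 9 but its own obligation stands independently of Section 9, so Section 3 is not affected. No other provision's operative terms depend on Section 9. Section 7 is a severability clause and preserves every provision that can still be given independent effect. Section 1, Section 2, Section 3, Section 4, Section 5, Section 6, Section 7, and Section 8 remain in effect. Section 7 is among the surviving provisions, so the answer is yes.

Yes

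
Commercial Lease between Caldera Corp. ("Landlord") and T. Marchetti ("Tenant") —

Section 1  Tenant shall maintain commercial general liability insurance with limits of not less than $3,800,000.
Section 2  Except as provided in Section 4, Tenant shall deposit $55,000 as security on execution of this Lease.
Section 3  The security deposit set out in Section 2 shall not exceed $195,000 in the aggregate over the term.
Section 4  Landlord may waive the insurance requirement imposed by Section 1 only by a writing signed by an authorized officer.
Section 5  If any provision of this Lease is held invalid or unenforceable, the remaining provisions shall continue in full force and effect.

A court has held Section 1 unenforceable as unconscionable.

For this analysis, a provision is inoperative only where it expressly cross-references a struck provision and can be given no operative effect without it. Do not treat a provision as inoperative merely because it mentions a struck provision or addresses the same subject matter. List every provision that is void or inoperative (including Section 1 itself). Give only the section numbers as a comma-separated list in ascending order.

Section 1 is struck. Section 4 operates only by reference to Section 1, so it falls with Section 1. Although Section 2 refers to Section 4, its operative terms do not depend on Section 4, so it remains in effect. Under the severability clause in Section 5, the remaining provisions continue in force. Section 2, Section 3, and Section 5 remain in effect.

1, 4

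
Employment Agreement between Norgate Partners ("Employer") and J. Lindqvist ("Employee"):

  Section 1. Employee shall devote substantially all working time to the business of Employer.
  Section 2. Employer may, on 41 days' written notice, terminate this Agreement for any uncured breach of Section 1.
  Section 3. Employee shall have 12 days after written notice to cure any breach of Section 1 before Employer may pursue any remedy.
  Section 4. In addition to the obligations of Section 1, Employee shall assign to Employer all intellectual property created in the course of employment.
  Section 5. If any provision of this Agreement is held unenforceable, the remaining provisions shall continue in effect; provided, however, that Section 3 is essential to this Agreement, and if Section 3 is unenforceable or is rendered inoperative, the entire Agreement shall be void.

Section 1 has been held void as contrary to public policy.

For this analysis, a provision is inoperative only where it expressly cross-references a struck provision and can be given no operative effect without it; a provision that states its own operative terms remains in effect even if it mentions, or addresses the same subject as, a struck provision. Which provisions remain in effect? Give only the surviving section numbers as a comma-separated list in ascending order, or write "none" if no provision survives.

Section 1 is struck. The only function of Section 2 is the termination right for breach of Section 1, so it cannot stand once Section 1 is removed. Section 3 operates only by reference to Section 1, so it falls with Section 1. Section 5 makes Section 3 an essential term, and Section 3 has been rendered inoperative by the cascade; under Section 5, the entire Agreement is therefore void. No provision of the Agreement survives.

none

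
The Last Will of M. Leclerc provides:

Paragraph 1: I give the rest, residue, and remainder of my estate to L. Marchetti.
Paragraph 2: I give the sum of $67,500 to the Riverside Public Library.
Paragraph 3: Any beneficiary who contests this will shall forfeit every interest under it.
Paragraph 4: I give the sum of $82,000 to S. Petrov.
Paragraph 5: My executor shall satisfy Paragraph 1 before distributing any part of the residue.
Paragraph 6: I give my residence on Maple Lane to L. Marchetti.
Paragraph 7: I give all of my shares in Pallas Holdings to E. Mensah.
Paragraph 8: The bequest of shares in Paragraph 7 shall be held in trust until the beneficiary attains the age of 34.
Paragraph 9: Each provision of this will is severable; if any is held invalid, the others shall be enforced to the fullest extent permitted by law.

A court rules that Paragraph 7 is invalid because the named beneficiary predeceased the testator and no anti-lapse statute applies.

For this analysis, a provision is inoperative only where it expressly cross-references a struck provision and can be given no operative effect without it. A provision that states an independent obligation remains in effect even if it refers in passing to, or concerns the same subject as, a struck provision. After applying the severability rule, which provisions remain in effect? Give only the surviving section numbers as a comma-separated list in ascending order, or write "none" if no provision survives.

Paragraph 7 is struck. The only function of Paragraph 8 is the trust for Paragraph 7, so it cannot stand once Paragraph 7 is removed. Under the severability clause in Paragraph 9, the remaining provisions continue in force. That leaves Paragraph 1, Paragraph 2, Paragraph 3, Paragraph 4, Paragraph 5, Paragraph 6, and Paragraph 9 in effect.

1, 2, 3, 4, 5, 6, 9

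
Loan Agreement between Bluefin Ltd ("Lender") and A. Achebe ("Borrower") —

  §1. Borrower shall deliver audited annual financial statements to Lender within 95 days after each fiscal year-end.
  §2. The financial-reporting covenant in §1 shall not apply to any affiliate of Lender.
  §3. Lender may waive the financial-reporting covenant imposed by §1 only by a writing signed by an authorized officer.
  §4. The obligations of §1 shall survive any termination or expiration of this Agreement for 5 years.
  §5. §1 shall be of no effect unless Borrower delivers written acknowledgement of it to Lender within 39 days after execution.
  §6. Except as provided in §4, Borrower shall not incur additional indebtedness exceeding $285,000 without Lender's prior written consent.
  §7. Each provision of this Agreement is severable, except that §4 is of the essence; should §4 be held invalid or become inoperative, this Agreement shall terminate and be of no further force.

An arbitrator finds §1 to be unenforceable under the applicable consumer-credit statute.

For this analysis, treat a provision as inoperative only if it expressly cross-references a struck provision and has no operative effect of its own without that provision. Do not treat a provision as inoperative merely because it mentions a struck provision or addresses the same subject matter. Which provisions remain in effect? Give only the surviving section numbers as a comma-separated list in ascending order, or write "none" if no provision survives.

§1 is struck. §2 operates only by reference to §1, so it falls with §1. §3 operates only by reference to §1, so it falls with §1. The only function of §4 is the survival period for §1, so it cannot stand once §1 is removed. The only function of §5 is the acknowledgement condition for §1, so it cannot stand once §1 is removed. §7 makes §4 an essential term, and §4 has been rendered inoperative by the cascade; under §7, the entire Agreement is therefore void. No provision of the Agreement survives.

none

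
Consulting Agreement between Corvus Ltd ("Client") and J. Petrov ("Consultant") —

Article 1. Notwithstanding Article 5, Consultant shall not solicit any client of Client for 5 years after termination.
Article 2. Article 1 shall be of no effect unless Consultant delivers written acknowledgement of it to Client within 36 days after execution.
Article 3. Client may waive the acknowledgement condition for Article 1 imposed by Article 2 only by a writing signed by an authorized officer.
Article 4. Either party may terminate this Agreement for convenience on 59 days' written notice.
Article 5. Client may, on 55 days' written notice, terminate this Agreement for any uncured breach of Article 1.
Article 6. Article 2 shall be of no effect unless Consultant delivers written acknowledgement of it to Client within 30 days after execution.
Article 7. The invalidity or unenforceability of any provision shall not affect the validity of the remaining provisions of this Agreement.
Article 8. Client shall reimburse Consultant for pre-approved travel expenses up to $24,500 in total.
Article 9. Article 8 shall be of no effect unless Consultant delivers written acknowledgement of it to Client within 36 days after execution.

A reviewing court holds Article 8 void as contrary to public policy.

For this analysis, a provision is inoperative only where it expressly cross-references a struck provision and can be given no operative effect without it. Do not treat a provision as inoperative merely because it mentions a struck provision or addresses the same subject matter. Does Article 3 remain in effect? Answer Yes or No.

Article 8 is struck. Article 9 has no operative effect of its own apart from Article 8 and is therefore inoperative. Under the severability clause in Article 7, the remaining provisions continue in force. Article 1, Article 2, Article 3, Article 4, Article 5, Article 6, and Article 7 remain in effect. Article 3 is among the surviving provisions, so the answer is yes.

Yes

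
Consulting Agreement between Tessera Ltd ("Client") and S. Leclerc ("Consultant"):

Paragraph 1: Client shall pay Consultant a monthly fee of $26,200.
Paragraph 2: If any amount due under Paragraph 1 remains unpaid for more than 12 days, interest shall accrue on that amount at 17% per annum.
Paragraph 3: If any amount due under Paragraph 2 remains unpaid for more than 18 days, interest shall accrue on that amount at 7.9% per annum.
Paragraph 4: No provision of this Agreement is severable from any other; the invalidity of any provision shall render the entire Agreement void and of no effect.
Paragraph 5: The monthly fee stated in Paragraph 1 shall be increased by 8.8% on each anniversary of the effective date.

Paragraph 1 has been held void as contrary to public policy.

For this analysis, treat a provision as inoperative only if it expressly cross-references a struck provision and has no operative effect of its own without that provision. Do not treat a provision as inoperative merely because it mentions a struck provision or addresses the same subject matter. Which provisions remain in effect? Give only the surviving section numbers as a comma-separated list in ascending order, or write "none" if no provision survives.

none

Paragraph 1 is struck. Paragraph 2 does nothing except set the default interest on the monthly fee by reference to Paragraph 1; with Paragraph 1 gone it has no independent effect and is inoperative. Paragraph 5 operates only by reference to Paragraph 1, so it falls with Paragraph 1. Paragraph 3 operates only by reference to Paragraph 2, so it falls with Paragraph 2. Paragraph 4 provides that the Agreement is not severable, so the invalidity of any one provision voids the entire Agreement. No provision of the Agreement survives.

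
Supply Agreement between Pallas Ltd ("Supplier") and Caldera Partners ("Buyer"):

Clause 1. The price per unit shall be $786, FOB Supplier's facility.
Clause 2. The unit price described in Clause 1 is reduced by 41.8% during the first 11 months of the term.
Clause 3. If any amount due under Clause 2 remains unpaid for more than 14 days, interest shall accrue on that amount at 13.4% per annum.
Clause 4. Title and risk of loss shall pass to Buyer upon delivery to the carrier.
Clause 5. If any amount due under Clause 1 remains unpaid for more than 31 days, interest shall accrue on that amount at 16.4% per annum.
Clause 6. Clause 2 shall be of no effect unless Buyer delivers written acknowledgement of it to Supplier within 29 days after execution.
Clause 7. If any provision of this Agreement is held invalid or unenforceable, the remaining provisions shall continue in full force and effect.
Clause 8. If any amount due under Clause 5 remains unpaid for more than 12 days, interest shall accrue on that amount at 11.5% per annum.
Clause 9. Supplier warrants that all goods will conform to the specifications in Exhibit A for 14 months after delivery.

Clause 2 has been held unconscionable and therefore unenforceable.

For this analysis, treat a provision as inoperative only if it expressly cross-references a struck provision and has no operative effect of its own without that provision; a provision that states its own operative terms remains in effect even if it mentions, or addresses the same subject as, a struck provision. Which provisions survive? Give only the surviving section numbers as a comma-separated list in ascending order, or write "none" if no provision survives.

1, 4, 5, 7, 8, 9

Clause 2 is struck. Clause 3 does nothing except set the default interest on the introductory reduction to the unit price by reference to Clause 2; with Clause 2 gone it has no independent effect and is inoperative. Clause 6 has no operative effect of its own apart from Clause 2 and is therefore inoperative. Clause 7 is a severability clause and preserves every provision that can still be given independent effect. The provisions still in force are Clause 1, Clause 4, Clause 5, Clause 7, Clause 8, and Clause 9.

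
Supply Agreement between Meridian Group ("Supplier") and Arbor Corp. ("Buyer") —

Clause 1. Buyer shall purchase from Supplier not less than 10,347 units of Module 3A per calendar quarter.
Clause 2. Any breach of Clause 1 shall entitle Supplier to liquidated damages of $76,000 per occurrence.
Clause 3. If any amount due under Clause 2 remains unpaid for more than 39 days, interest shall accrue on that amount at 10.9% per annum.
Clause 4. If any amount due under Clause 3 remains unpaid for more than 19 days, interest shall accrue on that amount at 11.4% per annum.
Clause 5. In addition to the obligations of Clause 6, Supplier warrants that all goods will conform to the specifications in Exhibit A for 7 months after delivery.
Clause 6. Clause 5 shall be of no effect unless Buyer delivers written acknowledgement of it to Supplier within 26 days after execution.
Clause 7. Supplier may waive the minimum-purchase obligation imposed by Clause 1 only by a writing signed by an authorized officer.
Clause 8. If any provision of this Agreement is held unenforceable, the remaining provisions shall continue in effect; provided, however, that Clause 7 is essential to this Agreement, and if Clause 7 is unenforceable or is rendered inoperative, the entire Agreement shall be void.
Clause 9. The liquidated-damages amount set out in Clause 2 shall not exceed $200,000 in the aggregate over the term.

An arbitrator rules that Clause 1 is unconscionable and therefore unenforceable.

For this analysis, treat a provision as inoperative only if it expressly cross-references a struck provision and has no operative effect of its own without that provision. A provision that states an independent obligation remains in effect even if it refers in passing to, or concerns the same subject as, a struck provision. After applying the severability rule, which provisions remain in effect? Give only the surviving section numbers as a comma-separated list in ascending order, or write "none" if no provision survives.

none

Clause 1 is struck. Clause 2 has no operative effect of its own apart from Clause 1 and is therefore inoperative. Clause 7 has no operative effect of its own apart from Clause 1 and is therefore inoperative. Clause 3 does nothing except set the default interest on the liquidated-damages amount by reference to Clause 2; with Clause 2 gone it has no independent effect and is inoperative. The whole of Clause 9 is the aggregate cap on the liquidated-damages amount, defined by reference to Clause 2, so Clause 9 cannot stand once Clause 2 is removed. Clause 4 has no operative effect of its own apart from Clause 3 and is therefore inoperative. Clause 8 makes Clause 7 an essential term, and Clause 7 has been rendered inoperative by the cascade; under Clause 8, the entire Agreement is therefore void. No provision of the Agreement survives.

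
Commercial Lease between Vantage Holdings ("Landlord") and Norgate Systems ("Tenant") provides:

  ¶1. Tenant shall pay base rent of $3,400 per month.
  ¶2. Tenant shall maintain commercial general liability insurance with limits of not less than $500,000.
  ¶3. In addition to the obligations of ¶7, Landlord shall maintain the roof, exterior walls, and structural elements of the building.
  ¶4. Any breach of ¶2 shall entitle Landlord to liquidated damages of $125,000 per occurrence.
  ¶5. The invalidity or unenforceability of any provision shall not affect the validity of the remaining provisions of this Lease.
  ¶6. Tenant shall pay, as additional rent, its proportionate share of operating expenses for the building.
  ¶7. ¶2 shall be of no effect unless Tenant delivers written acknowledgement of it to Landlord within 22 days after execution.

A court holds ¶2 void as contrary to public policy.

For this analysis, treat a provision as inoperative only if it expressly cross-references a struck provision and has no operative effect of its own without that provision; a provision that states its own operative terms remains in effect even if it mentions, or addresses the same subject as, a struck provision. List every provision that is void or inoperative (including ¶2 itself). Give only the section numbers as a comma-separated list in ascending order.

¶2 is struck. The whole of ¶4 is the liquidated-damages amount, defined by reference to ¶2, so ¶4 cannot stand once ¶2 is removed. The only function of ¶7 is the acknowledgement condition for ¶2, so it cannot stand once ¶2 is removed. ¶3 mentions ¶7 but its own obligation stands independently of ¶7, so ¶3 is not affected. Under the severability clause in ¶5, the remaining provisions continue in force. ¶1, ¶3, ¶5, and ¶6 remain in effect.

2, 4, 7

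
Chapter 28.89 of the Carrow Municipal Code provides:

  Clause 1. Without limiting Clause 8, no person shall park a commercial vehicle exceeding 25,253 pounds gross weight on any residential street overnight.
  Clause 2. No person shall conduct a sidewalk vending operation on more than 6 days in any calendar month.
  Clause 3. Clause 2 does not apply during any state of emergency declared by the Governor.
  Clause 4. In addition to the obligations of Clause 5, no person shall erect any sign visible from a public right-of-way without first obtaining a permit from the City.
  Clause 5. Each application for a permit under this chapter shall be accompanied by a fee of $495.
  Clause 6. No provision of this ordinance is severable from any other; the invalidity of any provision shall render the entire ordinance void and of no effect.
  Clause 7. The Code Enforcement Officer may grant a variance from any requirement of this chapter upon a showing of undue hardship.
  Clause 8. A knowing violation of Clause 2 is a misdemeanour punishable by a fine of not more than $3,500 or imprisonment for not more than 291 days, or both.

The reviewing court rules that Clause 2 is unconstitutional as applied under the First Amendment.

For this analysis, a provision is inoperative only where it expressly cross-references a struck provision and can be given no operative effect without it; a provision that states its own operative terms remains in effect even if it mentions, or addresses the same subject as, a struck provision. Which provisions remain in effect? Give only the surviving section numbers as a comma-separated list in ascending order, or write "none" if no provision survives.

Clause 2 is struck. Clause 3 has no operative effect of its own apart from Clause 2 and is therefore inoperative. Clause 8 merely fixes the criminal penalty for violating Clause 2; with Clause 2 gone it has nothing to operate on and falls away. Clause 6 provides that the ordinance is not severable, so the invalidity of any one provision voids the entire ordinance. No provision of the ordinance survives.

none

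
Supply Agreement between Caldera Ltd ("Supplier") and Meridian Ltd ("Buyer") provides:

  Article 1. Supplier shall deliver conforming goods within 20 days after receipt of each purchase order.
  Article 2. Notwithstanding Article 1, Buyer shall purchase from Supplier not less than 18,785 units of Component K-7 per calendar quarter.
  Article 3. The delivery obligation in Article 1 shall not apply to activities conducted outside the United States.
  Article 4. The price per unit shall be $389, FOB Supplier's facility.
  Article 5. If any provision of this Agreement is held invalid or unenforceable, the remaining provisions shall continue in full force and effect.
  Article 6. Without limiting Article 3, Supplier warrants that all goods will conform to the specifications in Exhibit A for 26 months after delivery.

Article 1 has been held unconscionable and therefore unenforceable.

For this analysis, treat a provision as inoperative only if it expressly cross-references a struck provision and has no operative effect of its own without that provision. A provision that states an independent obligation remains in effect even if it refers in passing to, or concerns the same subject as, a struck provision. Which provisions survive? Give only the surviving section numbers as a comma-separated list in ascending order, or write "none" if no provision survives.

2, 4, 5, 6

Article 1 is struck. The whole of Article 3 is the carve-out from the delivery obligation, defined by reference to Article 1, so Article 3 cannot stand once Article 1 is removed. Although Article 6 refers to Article 3, its operative terms do not depend on Article 3, so it remains in effect. Article 2 mentions Article 1 but its own obligation stands independently of Article 1, so Article 2 is not affected. Article 5 is a severability clause and preserves every provision that can still be given independent effect. That leaves Article 2, Article 4, Article 5, and Article 6 in effect.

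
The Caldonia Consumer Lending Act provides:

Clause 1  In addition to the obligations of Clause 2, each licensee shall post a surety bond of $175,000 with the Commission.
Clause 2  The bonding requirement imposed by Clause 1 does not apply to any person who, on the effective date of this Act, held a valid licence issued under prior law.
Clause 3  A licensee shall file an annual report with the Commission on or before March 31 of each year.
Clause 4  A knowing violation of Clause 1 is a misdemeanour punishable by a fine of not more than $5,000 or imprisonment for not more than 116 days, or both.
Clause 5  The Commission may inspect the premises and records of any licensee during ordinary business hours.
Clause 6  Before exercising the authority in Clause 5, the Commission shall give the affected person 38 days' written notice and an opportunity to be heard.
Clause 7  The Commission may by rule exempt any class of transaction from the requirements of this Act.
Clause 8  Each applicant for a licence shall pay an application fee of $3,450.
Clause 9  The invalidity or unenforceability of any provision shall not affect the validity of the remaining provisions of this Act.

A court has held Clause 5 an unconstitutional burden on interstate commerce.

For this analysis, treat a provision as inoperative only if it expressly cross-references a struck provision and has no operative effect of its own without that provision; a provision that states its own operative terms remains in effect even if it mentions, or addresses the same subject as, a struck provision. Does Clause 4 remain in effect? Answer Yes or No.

Yes

Clause 5 is struck. The only function of Clause 6 is the notice-and-hearing requirement for Clause 5, so it cannot stand once Clause 5 is removed. Clause 9 is a severability clause and preserves every provision that can still be given independent effect. The provisions still in force are Clause 1, Clause 2, Clause 3, Clause 4, Clause 7, Clause 8, and Clause 9. Clause 4 is among the surviving provisions, so the answer is yes.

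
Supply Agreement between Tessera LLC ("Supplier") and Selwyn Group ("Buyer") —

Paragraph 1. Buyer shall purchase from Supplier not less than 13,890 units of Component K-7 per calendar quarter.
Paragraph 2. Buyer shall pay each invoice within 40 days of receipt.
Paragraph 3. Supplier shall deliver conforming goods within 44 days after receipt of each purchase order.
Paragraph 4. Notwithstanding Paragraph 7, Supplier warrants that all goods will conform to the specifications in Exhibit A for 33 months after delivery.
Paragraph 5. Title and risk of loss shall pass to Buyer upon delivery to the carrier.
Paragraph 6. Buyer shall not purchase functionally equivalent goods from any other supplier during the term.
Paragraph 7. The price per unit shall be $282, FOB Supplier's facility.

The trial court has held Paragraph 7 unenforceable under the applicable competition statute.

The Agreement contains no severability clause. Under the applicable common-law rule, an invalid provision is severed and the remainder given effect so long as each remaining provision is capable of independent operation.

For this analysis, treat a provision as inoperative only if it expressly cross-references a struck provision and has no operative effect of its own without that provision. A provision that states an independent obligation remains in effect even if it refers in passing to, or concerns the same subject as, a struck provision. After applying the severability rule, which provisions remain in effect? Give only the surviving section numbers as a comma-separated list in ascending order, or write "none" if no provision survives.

1, 2, 3, 4, 5, 6

Paragraph 7 is struck. Paragraph 4 mentions Paragraph 7 but its own obligation stands independently of Paragraph 7, so Paragraph 4 is not affected. No other provision's operative terms depend on Paragraph 7. With no severability clause, the stated default rule severs what cannot stand and enforces each remaining provision that can operate on its own. The provisions still in force are Paragraph 1, Paragraph 2, Paragraph 3, Paragraph 4, Paragraph 5, and Paragraph 6.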